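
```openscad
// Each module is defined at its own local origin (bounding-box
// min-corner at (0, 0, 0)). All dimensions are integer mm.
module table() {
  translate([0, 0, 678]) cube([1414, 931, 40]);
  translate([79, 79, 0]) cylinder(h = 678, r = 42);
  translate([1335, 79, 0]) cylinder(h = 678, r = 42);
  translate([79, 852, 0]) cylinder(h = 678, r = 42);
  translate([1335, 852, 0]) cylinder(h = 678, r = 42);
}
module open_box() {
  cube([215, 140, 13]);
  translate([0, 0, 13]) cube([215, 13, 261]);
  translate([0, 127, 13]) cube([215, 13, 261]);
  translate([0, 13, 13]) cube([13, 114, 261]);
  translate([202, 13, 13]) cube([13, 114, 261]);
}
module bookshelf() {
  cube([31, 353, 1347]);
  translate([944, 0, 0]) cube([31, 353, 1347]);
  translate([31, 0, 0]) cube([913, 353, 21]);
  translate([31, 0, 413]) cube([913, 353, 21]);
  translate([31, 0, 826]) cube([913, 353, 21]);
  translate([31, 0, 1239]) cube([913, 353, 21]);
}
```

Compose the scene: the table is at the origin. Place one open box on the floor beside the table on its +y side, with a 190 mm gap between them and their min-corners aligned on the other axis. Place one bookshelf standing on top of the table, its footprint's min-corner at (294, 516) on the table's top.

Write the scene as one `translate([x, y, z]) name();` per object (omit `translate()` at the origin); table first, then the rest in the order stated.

table();
translate([0, 1121, 0]) open_box();
translate([294, 516, 718]) bookshelf();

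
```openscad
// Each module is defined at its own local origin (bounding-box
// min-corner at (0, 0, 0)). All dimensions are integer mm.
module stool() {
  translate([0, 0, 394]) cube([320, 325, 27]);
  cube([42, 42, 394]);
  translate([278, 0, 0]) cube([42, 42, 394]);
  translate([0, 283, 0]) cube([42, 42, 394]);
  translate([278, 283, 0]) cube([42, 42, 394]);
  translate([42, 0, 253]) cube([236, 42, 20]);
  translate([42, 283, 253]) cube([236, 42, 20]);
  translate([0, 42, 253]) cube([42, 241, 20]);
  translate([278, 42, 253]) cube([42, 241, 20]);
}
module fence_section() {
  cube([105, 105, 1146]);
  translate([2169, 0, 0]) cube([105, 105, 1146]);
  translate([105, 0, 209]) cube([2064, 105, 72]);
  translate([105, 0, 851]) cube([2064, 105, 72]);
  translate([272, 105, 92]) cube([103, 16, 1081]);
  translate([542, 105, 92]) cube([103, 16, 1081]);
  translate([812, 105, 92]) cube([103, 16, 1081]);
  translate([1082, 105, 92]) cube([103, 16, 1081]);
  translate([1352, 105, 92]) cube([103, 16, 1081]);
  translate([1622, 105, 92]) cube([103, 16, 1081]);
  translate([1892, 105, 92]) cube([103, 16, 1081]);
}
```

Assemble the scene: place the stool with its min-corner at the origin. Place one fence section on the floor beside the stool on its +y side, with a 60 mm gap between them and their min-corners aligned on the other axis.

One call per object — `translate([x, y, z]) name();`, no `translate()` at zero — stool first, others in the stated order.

stool();
translate([0, 385, 0]) fence_section();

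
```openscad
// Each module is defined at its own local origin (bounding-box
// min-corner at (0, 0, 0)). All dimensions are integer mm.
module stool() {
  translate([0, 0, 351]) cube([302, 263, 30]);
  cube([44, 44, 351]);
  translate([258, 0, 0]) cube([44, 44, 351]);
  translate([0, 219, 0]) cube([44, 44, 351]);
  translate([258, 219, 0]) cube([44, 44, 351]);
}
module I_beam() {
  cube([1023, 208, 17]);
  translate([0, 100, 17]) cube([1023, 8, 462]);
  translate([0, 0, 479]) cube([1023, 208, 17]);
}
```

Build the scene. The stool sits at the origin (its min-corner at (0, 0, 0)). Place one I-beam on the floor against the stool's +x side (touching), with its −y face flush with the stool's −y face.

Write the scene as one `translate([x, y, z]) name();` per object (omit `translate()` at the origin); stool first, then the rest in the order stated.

stool();
translate([302, 0, 0]) I_beam();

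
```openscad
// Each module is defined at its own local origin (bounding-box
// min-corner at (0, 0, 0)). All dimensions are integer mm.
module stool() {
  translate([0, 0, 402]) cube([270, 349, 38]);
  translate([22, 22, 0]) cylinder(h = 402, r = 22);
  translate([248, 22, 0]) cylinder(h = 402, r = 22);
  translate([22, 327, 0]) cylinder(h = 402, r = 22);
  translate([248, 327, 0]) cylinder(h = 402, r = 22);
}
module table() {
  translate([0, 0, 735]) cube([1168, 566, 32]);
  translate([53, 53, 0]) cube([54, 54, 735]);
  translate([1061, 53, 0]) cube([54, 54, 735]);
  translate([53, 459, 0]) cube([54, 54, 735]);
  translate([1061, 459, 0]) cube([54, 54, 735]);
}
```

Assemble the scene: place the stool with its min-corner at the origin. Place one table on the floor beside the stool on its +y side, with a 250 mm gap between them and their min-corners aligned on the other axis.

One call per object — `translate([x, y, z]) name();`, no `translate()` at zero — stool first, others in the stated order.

stool();
translate([0, 599, 0]) table();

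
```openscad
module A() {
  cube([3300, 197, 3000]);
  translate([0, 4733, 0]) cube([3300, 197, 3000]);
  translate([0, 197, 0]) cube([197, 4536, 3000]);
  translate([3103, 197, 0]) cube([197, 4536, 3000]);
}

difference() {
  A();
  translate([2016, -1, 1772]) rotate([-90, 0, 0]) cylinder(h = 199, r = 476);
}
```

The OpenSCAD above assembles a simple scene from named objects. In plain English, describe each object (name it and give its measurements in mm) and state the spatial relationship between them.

A is a box-shaped house frame (walls only): outside footprint 3300×4930 mm, wall height 3000 mm, wall thickness 197 mm. The two y-facing walls run the full x-width; the two x-facing walls fit between the inner faces of the y-facing walls.

The house frame has a circular hole of radius 476 mm through its front wall, centred at (x = 2016, z = 1772).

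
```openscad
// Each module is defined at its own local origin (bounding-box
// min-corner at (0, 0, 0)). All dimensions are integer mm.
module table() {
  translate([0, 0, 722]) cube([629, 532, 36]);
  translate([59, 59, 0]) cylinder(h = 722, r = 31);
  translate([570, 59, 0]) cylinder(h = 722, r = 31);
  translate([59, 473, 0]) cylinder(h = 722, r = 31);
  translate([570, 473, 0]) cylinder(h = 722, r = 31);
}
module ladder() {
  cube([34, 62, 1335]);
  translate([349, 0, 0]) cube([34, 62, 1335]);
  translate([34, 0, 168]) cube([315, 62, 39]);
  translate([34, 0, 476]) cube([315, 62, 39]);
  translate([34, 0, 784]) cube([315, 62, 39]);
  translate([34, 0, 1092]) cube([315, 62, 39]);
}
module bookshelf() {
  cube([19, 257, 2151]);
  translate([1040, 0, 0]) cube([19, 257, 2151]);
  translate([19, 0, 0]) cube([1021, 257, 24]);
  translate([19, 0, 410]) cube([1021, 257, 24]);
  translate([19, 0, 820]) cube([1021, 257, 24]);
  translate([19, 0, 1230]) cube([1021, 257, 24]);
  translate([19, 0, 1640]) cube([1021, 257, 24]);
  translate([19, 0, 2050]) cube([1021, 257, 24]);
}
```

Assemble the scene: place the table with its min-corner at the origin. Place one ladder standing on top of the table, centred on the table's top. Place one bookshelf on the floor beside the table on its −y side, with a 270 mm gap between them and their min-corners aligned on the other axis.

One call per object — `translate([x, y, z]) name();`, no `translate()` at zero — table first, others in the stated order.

table();
translate([123, 235, 758]) ladder();
translate([0, -527, 0]) bookshelf();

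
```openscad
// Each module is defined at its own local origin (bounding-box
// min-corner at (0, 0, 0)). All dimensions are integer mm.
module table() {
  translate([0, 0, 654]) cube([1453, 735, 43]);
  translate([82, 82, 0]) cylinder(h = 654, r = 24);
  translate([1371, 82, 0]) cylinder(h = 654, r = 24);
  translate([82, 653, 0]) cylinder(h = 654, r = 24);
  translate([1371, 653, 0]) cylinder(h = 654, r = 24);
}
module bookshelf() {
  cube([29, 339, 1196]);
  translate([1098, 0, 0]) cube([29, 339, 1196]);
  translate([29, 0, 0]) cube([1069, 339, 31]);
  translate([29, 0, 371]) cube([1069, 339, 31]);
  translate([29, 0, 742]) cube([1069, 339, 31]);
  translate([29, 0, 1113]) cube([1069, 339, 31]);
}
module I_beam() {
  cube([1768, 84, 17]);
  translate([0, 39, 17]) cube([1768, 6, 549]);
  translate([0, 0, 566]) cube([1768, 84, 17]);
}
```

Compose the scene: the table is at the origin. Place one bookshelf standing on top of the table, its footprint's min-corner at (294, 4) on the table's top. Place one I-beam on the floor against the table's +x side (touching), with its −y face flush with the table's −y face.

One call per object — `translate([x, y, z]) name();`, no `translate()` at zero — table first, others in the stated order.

table();
translate([294, 4, 697]) bookshelf();
translate([1453, 0, 0]) I_beam();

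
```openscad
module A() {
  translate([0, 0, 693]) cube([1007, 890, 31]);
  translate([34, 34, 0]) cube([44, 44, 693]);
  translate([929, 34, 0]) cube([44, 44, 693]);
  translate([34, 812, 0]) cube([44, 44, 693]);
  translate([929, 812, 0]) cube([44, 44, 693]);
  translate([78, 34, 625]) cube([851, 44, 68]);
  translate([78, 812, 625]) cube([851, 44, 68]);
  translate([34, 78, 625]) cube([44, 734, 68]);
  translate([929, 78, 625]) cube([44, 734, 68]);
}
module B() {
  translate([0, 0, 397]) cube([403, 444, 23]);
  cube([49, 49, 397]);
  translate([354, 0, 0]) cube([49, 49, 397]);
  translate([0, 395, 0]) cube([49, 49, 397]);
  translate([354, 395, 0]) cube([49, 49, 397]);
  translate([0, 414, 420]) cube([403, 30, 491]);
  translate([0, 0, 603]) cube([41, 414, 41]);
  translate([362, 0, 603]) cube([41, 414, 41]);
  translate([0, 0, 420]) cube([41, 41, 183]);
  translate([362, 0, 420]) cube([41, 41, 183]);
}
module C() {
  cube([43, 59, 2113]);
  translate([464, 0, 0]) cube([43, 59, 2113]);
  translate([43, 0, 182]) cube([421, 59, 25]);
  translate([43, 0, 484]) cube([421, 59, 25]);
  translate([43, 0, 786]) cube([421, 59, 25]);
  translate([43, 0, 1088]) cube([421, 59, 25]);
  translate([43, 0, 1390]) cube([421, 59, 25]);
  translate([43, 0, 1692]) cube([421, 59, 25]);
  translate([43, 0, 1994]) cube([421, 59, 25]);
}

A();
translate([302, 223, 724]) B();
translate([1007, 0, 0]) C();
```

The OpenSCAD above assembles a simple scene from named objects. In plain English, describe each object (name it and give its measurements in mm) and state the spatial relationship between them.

A is a table: top 1007 mm (x) × 890 mm (y), 31 mm thick, upper face at z = 724 mm, on four 44×44 mm square legs, each inset 34 mm from the nearest pair of top edges, running from z = 0 to the bottom of the top. Four apron rails, 44 mm thick and 68 mm tall, run between adjacent legs with their top edges flush with the underside of the top and their outer faces flush with the legs' outer faces.

B is a chair. The seat is a 403×444×23 mm slab with its top at z = 420 mm, on four 49×49 mm corner legs (flush with the seat edges, standing on z = 0). A flat backrest 30 mm thick, 491 mm tall, spans the full seat width and rises from the seat top along its +y edge, rear face flush with the rear of the seat. Two armrests of 41×41 mm section run along each side from the seat's front edge to the front of the backrest, top faces 224 mm above the seat top and outer faces flush with the seat's x-edges; a 41×41 mm post under the front of each armrest stands on the seat at the front corner.

C is a straight ladder. Two 43×59 mm vertical rails, 2113 mm tall, stand 507 mm apart (outside-to-outside) with their front faces coplanar on the −y side. 7 rungs, each 59 mm deep and 25 mm tall, span between the inner faces of the rails, front faces flush with the rails. The lowest rung's underside is at z = 182 mm and rungs are spaced 302 mm apart (underside to underside).

The chair is on top of the table, centred. The ladder is against the table's +x side, with their −y faces flush.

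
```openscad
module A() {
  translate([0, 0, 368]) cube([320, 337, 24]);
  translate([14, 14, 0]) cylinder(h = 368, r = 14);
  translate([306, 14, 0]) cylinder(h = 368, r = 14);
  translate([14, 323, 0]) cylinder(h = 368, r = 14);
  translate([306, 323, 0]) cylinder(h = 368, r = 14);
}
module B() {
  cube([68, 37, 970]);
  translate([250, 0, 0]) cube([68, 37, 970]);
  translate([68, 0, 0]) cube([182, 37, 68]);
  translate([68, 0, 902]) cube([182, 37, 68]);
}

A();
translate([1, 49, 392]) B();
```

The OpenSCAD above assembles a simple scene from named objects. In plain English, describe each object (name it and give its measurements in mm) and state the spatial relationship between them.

A is a four-legged stool. The seat is a 320×337×24 mm slab whose top surface is at z = 392 mm; four round legs, each 28 mm in diameter, run from the floor (z = 0) to the underside of the seat, each leg's axis is inset half a diameter from the nearest pair of seat edges (so the leg's bounding box is flush with the corner).

B is a rectangular picture frame lying in the x–z plane (depth along y). The opening is 182 mm wide (x) by 834 mm tall (z), surrounded by a border 68 mm wide on all four sides. The frame is 37 mm deep and is made of two full-height vertical stiles with two horizontal rails fitted between them.

The picture frame is on top of the stool.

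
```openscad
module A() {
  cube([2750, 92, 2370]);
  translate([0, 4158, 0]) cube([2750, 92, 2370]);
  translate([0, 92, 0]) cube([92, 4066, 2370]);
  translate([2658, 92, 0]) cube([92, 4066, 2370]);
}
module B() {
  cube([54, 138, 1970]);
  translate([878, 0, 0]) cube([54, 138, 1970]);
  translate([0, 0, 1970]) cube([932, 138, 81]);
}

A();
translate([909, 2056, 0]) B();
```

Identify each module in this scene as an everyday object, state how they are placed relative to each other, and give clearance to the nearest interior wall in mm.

Clearances: x = 817, y = 1964; minimum 817 mm.

A is a house frame. B is a door frame. The door frame sits inside the house frame, centred. The clearance to the nearest interior wall is 817 mm.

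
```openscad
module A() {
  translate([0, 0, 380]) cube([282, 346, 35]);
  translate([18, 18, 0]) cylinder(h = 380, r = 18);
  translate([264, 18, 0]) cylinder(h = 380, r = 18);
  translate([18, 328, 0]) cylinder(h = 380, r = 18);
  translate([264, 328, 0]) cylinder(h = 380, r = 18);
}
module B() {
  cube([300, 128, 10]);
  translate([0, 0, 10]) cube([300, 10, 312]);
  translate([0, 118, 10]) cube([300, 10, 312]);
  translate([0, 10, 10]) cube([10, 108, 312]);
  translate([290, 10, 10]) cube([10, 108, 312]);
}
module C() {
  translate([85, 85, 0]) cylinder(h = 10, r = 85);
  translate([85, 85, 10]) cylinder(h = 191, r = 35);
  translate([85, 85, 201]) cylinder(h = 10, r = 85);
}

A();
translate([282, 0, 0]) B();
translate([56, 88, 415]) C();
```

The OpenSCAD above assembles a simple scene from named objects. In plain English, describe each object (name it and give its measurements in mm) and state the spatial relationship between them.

A is a simple wooden stool: a rectangular seat 282 mm (x) by 346 mm (y), 35 mm thick, top face at z = 415 mm, on four round legs, each 36 mm in diameter. The legs rest on z = 0, each leg's axis is inset half a diameter from the nearest pair of seat edges (so the leg's bounding box is flush with the corner).

B is an open-topped rectangular box: outside dimensions 300×128×322 mm, with a uniform wall and base thickness of 10 mm. The base is a full 300×128 slab on the floor; four walls sit on top of the base. The front and back walls (the −y and +y sides) span the full width; the two side walls fit between them.

C is a spool: two coaxial disc flanges of radius 85 mm and thickness 10 mm, joined by a core cylinder of radius 35 mm and height 191 mm. The lower flange rests on z = 0 and the three cylinders share a vertical axis.

The open box is against the stool's +x side, with their −y faces flush. The spool is on top of the stool, centred.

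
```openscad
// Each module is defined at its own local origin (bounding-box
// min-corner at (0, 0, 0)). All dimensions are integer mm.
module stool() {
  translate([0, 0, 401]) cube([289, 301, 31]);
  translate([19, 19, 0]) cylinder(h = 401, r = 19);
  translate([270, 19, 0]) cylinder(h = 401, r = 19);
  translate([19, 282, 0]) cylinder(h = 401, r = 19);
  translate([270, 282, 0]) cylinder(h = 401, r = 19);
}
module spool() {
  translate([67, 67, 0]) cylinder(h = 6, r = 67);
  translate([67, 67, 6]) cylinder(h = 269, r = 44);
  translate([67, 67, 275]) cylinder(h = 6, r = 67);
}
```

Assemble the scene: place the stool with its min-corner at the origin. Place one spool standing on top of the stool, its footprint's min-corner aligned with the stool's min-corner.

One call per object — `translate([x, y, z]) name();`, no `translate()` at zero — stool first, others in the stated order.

stool();
translate([0, 0, 432]) spool();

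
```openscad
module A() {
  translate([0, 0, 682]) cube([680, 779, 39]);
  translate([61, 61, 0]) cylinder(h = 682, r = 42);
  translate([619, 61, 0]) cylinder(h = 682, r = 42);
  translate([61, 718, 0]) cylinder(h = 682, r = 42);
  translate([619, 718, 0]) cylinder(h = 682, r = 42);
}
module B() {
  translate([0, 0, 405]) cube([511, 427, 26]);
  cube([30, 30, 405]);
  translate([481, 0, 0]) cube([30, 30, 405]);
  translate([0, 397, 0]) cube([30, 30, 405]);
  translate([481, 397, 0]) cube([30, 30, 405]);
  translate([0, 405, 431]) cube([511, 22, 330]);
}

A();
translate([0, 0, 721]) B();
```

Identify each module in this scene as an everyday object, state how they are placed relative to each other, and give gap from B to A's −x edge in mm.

A is a table. B is a chair. The chair is on top of the table. The gap from the chair to the table's −x edge is 0 mm.

The chair's min-x is at 0; the table's min-x is 0; gap = 0 mm.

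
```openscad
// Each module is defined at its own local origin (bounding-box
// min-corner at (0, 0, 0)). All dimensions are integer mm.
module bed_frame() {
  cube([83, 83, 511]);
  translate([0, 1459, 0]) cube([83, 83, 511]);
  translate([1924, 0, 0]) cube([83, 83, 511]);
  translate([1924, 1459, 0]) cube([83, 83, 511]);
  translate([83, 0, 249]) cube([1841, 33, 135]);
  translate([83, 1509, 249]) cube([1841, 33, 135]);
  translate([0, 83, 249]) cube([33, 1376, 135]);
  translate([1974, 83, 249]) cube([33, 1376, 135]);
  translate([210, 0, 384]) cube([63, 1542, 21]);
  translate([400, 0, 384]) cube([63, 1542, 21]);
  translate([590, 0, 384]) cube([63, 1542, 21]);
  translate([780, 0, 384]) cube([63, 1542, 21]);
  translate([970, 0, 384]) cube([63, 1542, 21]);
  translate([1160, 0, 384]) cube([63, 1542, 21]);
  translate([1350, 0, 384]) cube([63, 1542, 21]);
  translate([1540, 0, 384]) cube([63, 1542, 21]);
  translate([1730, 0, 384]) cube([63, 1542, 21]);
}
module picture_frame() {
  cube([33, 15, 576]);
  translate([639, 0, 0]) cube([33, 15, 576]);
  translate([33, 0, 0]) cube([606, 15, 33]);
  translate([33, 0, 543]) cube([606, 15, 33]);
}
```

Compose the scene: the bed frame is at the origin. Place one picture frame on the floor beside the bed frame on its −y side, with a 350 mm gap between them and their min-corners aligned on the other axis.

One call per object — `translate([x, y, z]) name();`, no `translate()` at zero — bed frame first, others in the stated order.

bed_frame();
translate([0, -365, 0]) picture_frame();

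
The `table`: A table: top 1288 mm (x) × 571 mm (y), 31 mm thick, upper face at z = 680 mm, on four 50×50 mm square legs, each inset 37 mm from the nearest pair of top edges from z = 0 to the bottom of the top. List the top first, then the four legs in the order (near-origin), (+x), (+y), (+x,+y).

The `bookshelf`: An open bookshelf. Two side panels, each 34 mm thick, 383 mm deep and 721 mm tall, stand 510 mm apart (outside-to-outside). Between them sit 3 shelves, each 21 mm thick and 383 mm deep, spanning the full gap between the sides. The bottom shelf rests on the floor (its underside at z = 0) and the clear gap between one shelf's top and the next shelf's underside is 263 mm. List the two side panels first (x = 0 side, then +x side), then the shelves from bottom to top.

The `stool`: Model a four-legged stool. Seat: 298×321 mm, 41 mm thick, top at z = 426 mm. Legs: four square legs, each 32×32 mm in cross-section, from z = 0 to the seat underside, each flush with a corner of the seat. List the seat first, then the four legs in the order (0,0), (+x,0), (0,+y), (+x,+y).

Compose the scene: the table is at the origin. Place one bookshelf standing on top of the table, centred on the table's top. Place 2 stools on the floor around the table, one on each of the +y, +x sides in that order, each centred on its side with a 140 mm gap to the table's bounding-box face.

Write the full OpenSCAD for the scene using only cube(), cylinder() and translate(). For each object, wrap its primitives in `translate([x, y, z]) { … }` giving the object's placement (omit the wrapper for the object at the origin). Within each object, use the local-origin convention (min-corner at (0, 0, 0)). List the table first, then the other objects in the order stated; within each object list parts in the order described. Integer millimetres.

translate([0, 0, 649]) cube([1288, 571, 31]);
translate([37, 37, 0]) cube([50, 50, 649]);
translate([1201, 37, 0]) cube([50, 50, 649]);
translate([37, 484, 0]) cube([50, 50, 649]);
translate([1201, 484, 0]) cube([50, 50, 649]);
translate([389, 94, 680]) {
  cube([34, 383, 721]);
  translate([476, 0, 0]) cube([34, 383, 721]);
  translate([34, 0, 0]) cube([442, 383, 21]);
  translate([34, 0, 284]) cube([442, 383, 21]);
  translate([34, 0, 568]) cube([442, 383, 21]);
}
translate([495, 711, 0]) {
  translate([0, 0, 385]) cube([298, 321, 41]);
  cube([32, 32, 385]);
  translate([266, 0, 0]) cube([32, 32, 385]);
  translate([0, 289, 0]) cube([32, 32, 385]);
  translate([266, 289, 0]) cube([32, 32, 385]);
}
translate([1428, 125, 0]) {
  translate([0, 0, 385]) cube([298, 321, 41]);
  cube([32, 32, 385]);
  translate([266, 0, 0]) cube([32, 32, 385]);
  translate([0, 289, 0]) cube([32, 32, 385]);
  translate([266, 289, 0]) cube([32, 32, 385]);
}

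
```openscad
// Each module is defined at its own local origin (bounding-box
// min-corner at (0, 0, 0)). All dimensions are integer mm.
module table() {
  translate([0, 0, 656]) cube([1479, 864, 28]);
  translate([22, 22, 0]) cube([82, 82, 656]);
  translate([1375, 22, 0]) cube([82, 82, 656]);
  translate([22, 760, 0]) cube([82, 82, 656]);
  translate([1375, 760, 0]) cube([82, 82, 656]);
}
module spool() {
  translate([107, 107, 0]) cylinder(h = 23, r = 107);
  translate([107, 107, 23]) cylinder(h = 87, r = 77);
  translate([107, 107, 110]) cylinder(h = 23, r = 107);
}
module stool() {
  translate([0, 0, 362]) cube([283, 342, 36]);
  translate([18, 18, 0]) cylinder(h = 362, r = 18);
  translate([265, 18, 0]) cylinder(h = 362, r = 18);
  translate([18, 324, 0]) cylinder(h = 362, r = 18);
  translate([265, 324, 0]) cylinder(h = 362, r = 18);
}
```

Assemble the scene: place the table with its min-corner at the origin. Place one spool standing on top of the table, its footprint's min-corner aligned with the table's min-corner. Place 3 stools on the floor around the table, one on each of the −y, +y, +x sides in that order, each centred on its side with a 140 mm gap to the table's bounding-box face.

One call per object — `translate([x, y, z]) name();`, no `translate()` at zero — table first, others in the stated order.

table();
translate([0, 0, 684]) spool();
translate([598, -482, 0]) stool();
translate([598, 1004, 0]) stool();
translate([1619, 261, 0]) stool();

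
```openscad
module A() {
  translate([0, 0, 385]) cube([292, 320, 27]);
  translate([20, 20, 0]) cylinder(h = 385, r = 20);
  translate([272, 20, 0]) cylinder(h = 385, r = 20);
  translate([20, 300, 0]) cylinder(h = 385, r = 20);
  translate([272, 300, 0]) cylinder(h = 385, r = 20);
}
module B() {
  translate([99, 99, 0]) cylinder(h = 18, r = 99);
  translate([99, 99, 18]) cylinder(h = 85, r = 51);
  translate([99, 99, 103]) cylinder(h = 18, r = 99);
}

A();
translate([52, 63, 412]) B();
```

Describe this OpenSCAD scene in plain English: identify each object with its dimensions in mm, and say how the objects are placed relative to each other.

A is a four-legged stool. The seat is 292×320 mm, 27 mm thick, top at z = 412 mm. It stands on four round legs, each 40 mm in diameter, from z = 0 to the seat underside, each leg's axis is inset half a diameter from the nearest pair of seat edges (so the leg's bounding box is flush with the corner).

B is a spool: two coaxial disc flanges of radius 99 mm and thickness 18 mm, joined by a core cylinder of radius 51 mm and height 85 mm. The lower flange rests on z = 0 and the three cylinders share a vertical axis.

The spool is on top of the stool.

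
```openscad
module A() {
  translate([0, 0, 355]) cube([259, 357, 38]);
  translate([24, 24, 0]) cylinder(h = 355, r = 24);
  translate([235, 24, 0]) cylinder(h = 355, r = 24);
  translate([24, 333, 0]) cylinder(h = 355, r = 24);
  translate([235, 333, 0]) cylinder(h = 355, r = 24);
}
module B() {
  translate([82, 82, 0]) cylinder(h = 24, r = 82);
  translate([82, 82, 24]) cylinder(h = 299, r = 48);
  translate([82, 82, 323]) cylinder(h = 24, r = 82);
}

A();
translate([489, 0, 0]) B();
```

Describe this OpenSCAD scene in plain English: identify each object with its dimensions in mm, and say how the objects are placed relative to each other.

A is a four-legged stool. The seat is a 259×357×38 mm slab whose top surface is at z = 393 mm; four round legs, each 48 mm in diameter, run from the floor (z = 0) to the underside of the seat, each leg's axis is inset half a diameter from the nearest pair of seat edges (so the leg's bounding box is flush with the corner).

B is a spool: two coaxial disc flanges of radius 82 mm and thickness 24 mm, joined by a core cylinder of radius 48 mm and height 299 mm. The lower flange rests on z = 0 and the three cylinders share a vertical axis.

The spool is on the floor beside the stool on its +x side.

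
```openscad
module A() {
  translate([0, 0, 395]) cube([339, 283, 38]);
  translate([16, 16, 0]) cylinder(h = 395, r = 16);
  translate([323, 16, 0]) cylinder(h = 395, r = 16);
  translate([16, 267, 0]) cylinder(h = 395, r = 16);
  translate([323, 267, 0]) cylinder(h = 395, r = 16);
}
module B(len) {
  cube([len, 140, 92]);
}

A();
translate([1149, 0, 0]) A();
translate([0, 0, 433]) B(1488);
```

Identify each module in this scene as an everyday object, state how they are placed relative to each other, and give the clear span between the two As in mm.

Second stool starts at x = 1149; first ends at x = 339; clear span = 1149 − 339 = 810 mm.

A is a stool. B is a beam. A beam spans the tops of two stools. The clear span between the two stools is 810 mm.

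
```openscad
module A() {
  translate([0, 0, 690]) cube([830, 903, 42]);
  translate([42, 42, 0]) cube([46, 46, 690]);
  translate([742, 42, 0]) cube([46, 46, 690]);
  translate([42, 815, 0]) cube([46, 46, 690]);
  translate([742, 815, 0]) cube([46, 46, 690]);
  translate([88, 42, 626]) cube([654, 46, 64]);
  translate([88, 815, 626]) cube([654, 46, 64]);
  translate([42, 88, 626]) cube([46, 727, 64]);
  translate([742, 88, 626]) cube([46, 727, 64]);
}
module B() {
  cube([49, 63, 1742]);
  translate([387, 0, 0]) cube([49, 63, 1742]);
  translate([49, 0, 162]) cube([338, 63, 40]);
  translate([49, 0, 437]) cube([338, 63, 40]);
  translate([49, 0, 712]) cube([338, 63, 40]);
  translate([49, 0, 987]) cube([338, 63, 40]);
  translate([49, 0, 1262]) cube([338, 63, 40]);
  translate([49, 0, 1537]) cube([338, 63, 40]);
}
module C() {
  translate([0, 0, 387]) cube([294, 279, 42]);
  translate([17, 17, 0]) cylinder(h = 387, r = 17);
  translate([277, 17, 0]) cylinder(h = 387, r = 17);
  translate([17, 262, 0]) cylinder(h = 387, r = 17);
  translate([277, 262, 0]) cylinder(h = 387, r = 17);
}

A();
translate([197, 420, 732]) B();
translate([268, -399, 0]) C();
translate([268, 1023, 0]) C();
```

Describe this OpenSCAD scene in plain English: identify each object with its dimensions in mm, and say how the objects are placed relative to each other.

A is a table: top 830 mm (x) × 903 mm (y), 42 mm thick, upper face at z = 732 mm, on four 46×46 mm square legs, each inset 42 mm from the nearest pair of top edges, running from z = 0 to the bottom of the top. Four apron rails, 46 mm thick and 64 mm tall, run between adjacent legs with their top edges flush with the underside of the top and their outer faces flush with the legs' outer faces.

B is a straight ladder. Two 49×63 mm vertical rails, 1742 mm tall, stand 436 mm apart (outside-to-outside) with their front faces coplanar on the −y side. 6 rungs, each 63 mm deep and 40 mm tall, span between the inner faces of the rails, front faces flush with the rails. The lowest rung's underside is at z = 162 mm and rungs are spaced 275 mm apart (underside to underside).

C is a simple wooden stool: a rectangular seat 294 mm (x) by 279 mm (y), 42 mm thick, top face at z = 429 mm, on four round legs, each 34 mm in diameter. The legs rest on z = 0, each leg's axis is inset half a diameter from the nearest pair of seat edges (so the leg's bounding box is flush with the corner).

The ladder is on top of the table, centred. Two stools sit around the table at the −y, +y sides.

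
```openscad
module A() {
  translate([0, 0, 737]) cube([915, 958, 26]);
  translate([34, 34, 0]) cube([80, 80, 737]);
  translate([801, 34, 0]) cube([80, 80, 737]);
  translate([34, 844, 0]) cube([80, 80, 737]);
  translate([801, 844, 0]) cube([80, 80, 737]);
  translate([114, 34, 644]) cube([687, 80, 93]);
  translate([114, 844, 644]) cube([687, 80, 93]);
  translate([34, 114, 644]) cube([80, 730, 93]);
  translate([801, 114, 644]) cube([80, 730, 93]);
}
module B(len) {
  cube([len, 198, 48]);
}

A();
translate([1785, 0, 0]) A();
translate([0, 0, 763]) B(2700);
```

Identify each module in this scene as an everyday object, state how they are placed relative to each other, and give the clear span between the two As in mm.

A is a table. B is a beam. A beam spans the tops of two tables. The clear span between the two tables is 870 mm.

Second table starts at x = 1785; first ends at x = 915; clear span = 1785 − 915 = 870 mm.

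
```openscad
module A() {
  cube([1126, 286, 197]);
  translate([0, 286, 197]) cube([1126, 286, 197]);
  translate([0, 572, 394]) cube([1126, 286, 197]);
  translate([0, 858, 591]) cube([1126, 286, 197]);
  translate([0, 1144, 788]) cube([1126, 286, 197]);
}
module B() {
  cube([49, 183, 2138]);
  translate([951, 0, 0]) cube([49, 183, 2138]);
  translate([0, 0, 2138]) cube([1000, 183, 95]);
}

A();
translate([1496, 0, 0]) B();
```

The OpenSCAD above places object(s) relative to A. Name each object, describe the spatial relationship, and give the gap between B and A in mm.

A is a staircase. B is a door frame. The door frame is on the floor beside the staircase on its +x side. The gap between the door frame and the staircase is 370 mm.

The door frame's nearest face is 370 mm from the staircase's +x face.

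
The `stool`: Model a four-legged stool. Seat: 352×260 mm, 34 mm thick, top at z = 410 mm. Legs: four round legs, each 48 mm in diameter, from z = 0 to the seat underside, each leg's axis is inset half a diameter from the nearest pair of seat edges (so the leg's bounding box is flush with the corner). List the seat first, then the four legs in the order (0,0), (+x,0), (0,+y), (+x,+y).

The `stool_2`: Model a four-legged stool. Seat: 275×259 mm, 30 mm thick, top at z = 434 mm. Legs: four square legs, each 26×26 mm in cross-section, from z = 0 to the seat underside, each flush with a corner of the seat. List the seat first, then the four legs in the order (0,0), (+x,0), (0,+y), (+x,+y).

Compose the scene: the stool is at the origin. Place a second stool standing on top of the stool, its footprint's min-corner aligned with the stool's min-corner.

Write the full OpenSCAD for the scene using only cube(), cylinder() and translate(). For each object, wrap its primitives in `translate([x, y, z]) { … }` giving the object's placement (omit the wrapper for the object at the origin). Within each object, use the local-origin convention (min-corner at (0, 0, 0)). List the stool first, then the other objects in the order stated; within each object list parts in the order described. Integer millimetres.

translate([0, 0, 376]) cube([352, 260, 34]);
translate([24, 24, 0]) cylinder(h = 376, r = 24);
translate([328, 24, 0]) cylinder(h = 376, r = 24);
translate([24, 236, 0]) cylinder(h = 376, r = 24);
translate([328, 236, 0]) cylinder(h = 376, r = 24);
translate([0, 0, 410]) {
  translate([0, 0, 404]) cube([275, 259, 30]);
  cube([26, 26, 404]);
  translate([249, 0, 0]) cube([26, 26, 404]);
  translate([0, 233, 0]) cube([26, 26, 404]);
  translate([249, 233, 0]) cube([26, 26, 404]);
}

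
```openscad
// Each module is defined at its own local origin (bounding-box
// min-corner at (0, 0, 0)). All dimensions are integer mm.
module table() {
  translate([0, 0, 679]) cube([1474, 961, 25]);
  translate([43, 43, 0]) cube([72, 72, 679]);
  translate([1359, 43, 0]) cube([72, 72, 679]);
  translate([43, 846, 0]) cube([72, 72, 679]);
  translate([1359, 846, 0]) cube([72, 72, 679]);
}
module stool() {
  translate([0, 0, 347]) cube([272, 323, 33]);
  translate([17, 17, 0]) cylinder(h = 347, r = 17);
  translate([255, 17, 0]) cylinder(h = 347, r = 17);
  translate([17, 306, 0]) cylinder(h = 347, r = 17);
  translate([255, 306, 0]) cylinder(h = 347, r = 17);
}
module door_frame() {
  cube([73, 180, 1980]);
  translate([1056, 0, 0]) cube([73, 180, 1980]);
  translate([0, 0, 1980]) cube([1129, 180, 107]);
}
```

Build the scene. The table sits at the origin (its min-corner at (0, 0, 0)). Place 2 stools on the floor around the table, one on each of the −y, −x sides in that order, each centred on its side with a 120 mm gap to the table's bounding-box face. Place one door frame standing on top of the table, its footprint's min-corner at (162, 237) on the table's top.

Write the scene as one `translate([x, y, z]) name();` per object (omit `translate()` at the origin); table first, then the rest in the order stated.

table();
translate([601, -443, 0]) stool();
translate([-392, 319, 0]) stool();
translate([162, 237, 704]) door_frame();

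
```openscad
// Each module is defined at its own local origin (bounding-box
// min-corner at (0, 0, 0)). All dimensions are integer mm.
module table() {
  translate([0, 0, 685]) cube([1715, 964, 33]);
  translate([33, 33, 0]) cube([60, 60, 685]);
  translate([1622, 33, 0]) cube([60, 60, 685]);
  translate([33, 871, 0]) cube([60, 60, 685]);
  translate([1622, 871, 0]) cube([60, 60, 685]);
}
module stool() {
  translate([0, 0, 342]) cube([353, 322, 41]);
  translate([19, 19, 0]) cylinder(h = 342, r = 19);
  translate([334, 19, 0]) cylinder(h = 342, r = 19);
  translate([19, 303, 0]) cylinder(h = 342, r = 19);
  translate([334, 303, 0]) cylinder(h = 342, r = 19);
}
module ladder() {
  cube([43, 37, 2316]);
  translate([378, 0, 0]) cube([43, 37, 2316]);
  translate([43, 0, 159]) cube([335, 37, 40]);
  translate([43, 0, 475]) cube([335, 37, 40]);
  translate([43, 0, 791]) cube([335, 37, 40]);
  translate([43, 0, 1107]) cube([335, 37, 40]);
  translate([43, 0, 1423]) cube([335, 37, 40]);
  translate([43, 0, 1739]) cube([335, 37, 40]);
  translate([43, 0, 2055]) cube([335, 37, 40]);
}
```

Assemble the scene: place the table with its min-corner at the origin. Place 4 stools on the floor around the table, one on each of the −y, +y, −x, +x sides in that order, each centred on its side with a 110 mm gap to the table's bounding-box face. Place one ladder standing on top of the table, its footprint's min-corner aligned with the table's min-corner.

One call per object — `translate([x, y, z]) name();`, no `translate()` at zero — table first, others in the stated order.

table();
translate([681, -432, 0]) stool();
translate([681, 1074, 0]) stool();
translate([-463, 321, 0]) stool();
translate([1825, 321, 0]) stool();
translate([0, 0, 718]) ladder();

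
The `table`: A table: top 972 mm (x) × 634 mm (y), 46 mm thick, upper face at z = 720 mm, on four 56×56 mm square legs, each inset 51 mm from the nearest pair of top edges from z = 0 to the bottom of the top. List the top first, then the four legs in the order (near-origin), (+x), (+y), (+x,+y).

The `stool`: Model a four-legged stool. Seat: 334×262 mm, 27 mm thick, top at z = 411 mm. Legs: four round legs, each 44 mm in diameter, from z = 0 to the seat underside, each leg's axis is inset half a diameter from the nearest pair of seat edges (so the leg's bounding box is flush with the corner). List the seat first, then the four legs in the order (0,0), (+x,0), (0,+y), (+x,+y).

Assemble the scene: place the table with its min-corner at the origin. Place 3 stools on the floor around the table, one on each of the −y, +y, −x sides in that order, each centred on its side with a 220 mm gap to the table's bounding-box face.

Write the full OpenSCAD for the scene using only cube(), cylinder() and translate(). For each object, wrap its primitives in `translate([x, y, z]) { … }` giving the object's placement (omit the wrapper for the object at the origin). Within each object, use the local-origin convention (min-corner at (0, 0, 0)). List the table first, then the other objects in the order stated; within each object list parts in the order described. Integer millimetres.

translate([0, 0, 674]) cube([972, 634, 46]);
translate([51, 51, 0]) cube([56, 56, 674]);
translate([865, 51, 0]) cube([56, 56, 674]);
translate([51, 527, 0]) cube([56, 56, 674]);
translate([865, 527, 0]) cube([56, 56, 674]);
translate([319, -482, 0]) {
  translate([0, 0, 384]) cube([334, 262, 27]);
  translate([22, 22, 0]) cylinder(h = 384, r = 22);
  translate([312, 22, 0]) cylinder(h = 384, r = 22);
  translate([22, 240, 0]) cylinder(h = 384, r = 22);
  translate([312, 240, 0]) cylinder(h = 384, r = 22);
}
translate([319, 854, 0]) {
  translate([0, 0, 384]) cube([334, 262, 27]);
  translate([22, 22, 0]) cylinder(h = 384, r = 22);
  translate([312, 22, 0]) cylinder(h = 384, r = 22);
  translate([22, 240, 0]) cylinder(h = 384, r = 22);
  translate([312, 240, 0]) cylinder(h = 384, r = 22);
}
translate([-554, 186, 0]) {
  translate([0, 0, 384]) cube([334, 262, 27]);
  translate([22, 22, 0]) cylinder(h = 384, r = 22);
  translate([312, 22, 0]) cylinder(h = 384, r = 22);
  translate([22, 240, 0]) cylinder(h = 384, r = 22);
  translate([312, 240, 0]) cylinder(h = 384, r = 22);
}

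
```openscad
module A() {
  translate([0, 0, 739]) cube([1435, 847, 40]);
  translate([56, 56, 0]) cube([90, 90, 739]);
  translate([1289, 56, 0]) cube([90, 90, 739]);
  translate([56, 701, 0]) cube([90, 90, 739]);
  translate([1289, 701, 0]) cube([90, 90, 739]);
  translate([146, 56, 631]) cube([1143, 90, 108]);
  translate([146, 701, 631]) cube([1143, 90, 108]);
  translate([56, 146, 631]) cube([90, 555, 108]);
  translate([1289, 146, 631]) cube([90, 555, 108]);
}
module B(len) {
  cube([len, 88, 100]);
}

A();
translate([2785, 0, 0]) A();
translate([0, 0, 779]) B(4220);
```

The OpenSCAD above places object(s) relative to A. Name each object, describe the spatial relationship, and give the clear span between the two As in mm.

A is a table. B is a beam. A beam spans the tops of two tables. The clear span between the two tables is 1350 mm.

Second table starts at x = 2785; first ends at x = 1435; clear span = 2785 − 1435 = 1350 mm.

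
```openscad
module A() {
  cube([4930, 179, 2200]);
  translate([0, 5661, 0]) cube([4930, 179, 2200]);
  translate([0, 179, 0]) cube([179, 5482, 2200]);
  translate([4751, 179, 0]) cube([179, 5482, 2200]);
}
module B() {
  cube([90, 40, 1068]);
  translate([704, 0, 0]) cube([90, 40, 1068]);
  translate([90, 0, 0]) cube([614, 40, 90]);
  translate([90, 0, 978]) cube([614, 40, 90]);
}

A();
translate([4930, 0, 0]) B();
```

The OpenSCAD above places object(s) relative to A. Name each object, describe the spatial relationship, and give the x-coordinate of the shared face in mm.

The house frame's +x face and the picture frame's −x face are both at x = 4930 mm.

A is a house frame. B is a picture frame. The picture frame is against the house frame's +x side, with their −y faces flush. The x-coordinate of the shared face is 4930 mm.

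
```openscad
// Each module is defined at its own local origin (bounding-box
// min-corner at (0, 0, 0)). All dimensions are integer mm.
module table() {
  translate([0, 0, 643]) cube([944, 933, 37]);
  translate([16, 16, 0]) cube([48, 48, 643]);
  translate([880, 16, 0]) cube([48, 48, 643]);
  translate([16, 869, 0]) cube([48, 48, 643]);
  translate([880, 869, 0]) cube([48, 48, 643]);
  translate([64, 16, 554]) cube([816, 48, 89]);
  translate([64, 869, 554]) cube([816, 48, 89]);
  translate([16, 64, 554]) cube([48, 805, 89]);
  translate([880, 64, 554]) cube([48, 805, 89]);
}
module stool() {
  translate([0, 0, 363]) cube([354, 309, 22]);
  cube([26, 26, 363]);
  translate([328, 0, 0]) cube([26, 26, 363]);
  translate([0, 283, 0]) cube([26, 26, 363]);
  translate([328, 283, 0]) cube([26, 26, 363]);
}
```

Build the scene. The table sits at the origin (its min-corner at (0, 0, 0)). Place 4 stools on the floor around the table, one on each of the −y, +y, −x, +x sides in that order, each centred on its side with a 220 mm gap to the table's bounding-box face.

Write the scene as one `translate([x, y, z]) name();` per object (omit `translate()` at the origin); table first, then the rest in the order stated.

table();
translate([295, -529, 0]) stool();
translate([295, 1153, 0]) stool();
translate([-574, 312, 0]) stool();
translate([1164, 312, 0]) stool();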